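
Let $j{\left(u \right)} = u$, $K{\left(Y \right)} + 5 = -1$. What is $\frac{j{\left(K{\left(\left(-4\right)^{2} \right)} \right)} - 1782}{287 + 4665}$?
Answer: $- \frac{447}{1238} \approx -0.36107$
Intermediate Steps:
$K{\left(Y \right)} = -6$ ($K{\left(Y \right)} = -5 - 1 = -6$)
$\frac{j{\left(K{\left(\left(-4\right)^{2} \right)} \right)} - 1782}{287 + 4665} = \frac{-6 - 1782}{287 + 4665} = - \frac{1788}{4952} = \left(-1788\right) \frac{1}{4952} = - \frac{447}{1238}$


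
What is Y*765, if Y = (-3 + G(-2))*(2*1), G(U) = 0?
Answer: -4590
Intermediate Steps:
Y = -6 (Y = (-3 + 0)*(2*1) = -3*2 = -6)
Y*765 = -6*765 = -4590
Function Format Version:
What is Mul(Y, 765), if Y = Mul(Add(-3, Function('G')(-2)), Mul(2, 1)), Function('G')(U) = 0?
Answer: -4590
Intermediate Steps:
Y = -6 (Y = Mul(Add(-3, 0), Mul(2, 1)) = Mul(-3, 2) = -6)
Mul(Y, 765) = Mul(-6, 765) = -4590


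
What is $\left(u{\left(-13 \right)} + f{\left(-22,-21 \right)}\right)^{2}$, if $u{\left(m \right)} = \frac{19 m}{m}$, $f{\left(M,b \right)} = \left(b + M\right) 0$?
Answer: $361$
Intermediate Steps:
$f{\left(M,b \right)} = 0$ ($f{\left(M,b \right)} = \left(M + b\right) 0 = 0$)
$u{\left(m \right)} = 19$
$\left(u{\left(-13 \right)} + f{\left(-22,-21 \right)}\right)^{2} = \left(19 + 0\right)^{2} = 19^{2} = 361$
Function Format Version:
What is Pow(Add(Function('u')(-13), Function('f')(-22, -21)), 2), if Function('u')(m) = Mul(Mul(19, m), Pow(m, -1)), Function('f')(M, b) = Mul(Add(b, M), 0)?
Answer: 361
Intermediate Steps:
Function('f')(M, b) = 0 (Function('f')(M, b) = Mul(Add(M, b), 0) = 0)
Function('u')(m) = 19
Pow(Add(Function('u')(-13), Function('f')(-22, -21)), 2) = Pow(Add(19, 0), 2) = Pow(19, 2) = 361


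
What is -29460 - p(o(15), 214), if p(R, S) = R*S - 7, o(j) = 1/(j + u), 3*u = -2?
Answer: -1267121/43 ≈ -29468.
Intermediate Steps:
u = -2/3 (u = (1/3)*(-2) = -2/3 ≈ -0.66667)
o(j) = 1/(-2/3 + j) (o(j) = 1/(j - 2/3) = 1/(-2/3 + j))
p(R, S) = -7 + R*S
-29460 - p(o(15), 214) = -29460 - (-7 + (3/(-2 + 3*15))*214) = -29460 - (-7 + (3/(-2 + 45))*214) = -29460 - (-7 + (3/43)*214) = -29460 - (-7 + 642/43) = -29460 - 1*341/43 = -29460 - 341/43 = -1267121/43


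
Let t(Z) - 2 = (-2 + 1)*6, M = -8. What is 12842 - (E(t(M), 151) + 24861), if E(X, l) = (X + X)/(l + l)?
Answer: -1814865/151 ≈ -12019.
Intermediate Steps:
t(Z) = -4 (t(Z) = 2 + (-2 + 1)*6 = 2 - 1*6 = 2 - 6 = -4)
E(X, l) = X/l (E(X, l) = (2*X)/((2*l)) = (2*X)*(1/(2*l)) = X/l)
12842 - (E(t(M), 151) + 24861) = 12842 - (-4/151 + 24861) = 12842 - 1*3754007/151 = 12842 - 3754007/151 = -1814865/151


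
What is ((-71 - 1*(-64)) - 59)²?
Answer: 4356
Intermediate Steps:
((-71 - 1*(-64)) - 59)² = ((-71 + 64) - 59)² = (-7 - 59)² = (-66)² = 4356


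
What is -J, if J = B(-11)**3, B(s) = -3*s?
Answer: -35937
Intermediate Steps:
J = 35937 (J = (-3*(-11))**3 = 33**3 = 35937)
-J = -1*35937 = -35937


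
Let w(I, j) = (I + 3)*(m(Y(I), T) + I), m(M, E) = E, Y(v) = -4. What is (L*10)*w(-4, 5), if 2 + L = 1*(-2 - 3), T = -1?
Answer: -350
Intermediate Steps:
L = -7 (L = -2 + 1*(-2 - 3) = -2 + 1*(-5) = -2 - 5 = -7)
w(I, j) = (-1 + I)*(3 + I) (w(I, j) = (I + 3)*(-1 + I) = (3 + I)*(-1 + I) = (-1 + I)*(3 + I))
(L*10)*w(-4, 5) = (-7*10)*(-3 + (-4)**2 + 2*(-4)) = -70*(-3 + 16 - 8) = -70*5 = -350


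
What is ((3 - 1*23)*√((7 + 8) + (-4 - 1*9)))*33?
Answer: -660*√2 ≈ -933.38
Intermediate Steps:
((3 - 1*23)*√((7 + 8) + (-4 - 1*9)))*33 = ((3 - 23)*√(15 + (-4 - 9)))*33 = -20*√(15 - 13)*33 = -20*√2*33 = -660*√2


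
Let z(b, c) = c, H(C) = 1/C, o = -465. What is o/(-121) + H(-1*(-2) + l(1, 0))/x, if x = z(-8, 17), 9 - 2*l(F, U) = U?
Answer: 103007/26741 ≈ 3.8520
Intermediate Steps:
l(F, U) = 9/2 - U/2
x = 17
o/(-121) + H(-1*(-2) + l(1, 0))/x = -465/(-121) + 1/((-1*(-2) + (9/2 - 1/2*0))*17) = -465*(-1/121) + (1/17)/(2 + (9/2 + 0)) = 465/121 + (1/17)/(2 + 9/2) = 465/121 + (1/17)/(13/2) = 465/121 + (2/13)*(1/17) = 465/121 + 2/221 = 103007/26741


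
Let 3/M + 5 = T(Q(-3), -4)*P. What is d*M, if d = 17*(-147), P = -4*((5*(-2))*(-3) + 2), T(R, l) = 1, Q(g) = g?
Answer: 1071/19 ≈ 56.368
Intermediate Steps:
P = -128 (P = -4*(-10*(-3) + 2) = -4*(30 + 2) = -4*32 = -128)
d = -2499
M = -3/133 (M = 3/(-5 + 1*(-128)) = 3/(-5 - 128) = 3/(-133) = 3*(-1/133) = -3/133 ≈ -0.022556)
d*M = -2499*(-3/133) = 1071/19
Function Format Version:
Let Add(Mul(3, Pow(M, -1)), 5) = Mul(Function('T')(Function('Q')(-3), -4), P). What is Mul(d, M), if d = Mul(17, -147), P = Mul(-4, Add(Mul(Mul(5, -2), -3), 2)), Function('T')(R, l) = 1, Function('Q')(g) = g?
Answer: Rational(1071, 19) ≈ 56.368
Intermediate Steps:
P = -128 (P = Mul(-4, Add(Mul(-10, -3), 2)) = Mul(-4, Add(30, 2)) = Mul(-4, 32) = -128)
d = -2499
M = Rational(-3, 133) (M = Mul(3, Pow(Add(-5, Mul(1, -128)), -1)) = Mul(3, Pow(Add(-5, -128), -1)) = Mul(3, Pow(-133, -1)) = Mul(3, Rational(-1, 133)) = Rational(-3, 133) ≈ -0.022556)
Mul(d, M) = Mul(-2499, Rational(-3, 133)) = Rational(1071, 19)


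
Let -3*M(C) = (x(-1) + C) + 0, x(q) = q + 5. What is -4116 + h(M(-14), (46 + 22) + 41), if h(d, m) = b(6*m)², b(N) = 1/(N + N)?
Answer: -7041916223/1710864 ≈ -4116.0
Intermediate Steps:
x(q) = 5 + q
b(N) = 1/(2*N)
M(C) = -4/3 - C/3 (M(C) = -(((5 - 1) + C) + 0)/3 = -((4 + C) + 0)/3 = -(4 + C)/3 = -4/3 - C/3)
h(d, m) = 1/(144*m²) (h(d, m) = (1/(2*((6*m))))² = ((1/(6*m))/2)² = (1/(12*m))² = 1/(144*m²))
-4116 + h(M(-14), (46 + 22) + 41) = -4116 + 1/(144*((46 + 22) + 41)²) = -4116 + 1/(144*(68 + 41)²) = -4116 + (1/144)/109² = -4116 + (1/144)*(1/11881) = -4116 + 1/1710864 = -7041916223/1710864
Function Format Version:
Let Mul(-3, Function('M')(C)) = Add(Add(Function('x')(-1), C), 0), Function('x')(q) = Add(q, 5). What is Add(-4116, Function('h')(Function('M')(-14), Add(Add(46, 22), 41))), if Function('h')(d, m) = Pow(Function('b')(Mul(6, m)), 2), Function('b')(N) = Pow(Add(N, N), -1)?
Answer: Rational(-7041916223, 1710864) ≈ -4116.0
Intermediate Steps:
Function('x')(q) = Add(5, q)
Function('b')(N) = Mul(Rational(1, 2), Pow(N, -1)) (Function('b')(N) = Pow(Mul(2, N), -1) = Mul(Rational(1, 2), Pow(N, -1)))
Function('M')(C) = Add(Rational(-4, 3), Mul(Rational(-1, 3), C)) (Function('M')(C) = Mul(Rational(-1, 3), Add(Add(Add(5, -1), C), 0)) = Mul(Rational(-1, 3), Add(Add(4, C), 0)) = Mul(Rational(-1, 3), Add(4, C)) = Add(Rational(-4, 3), Mul(Rational(-1, 3), C)))
Function('h')(d, m) = Mul(Rational(1, 144), Pow(m, -2)) (Function('h')(d, m) = Pow(Mul(Rational(1, 2), Pow(Mul(6, m), -1)), 2) = Pow(Mul(Rational(1, 2), Mul(Rational(1, 6), Pow(m, -1))), 2) = Pow(Mul(Rational(1, 12), Pow(m, -1)), 2) = Mul(Rational(1, 144), Pow(m, -2)))
Add(-4116, Function('h')(Function('M')(-14), Add(Add(46, 22), 41))) = Add(-4116, Mul(Rational(1, 144), Pow(Add(Add(46, 22), 41), -2))) = Add(-4116, Mul(Rational(1, 144), Pow(Add(68, 41), -2))) = Add(-4116, Mul(Rational(1, 144), Pow(109, -2))) = Add(-4116, Mul(Rational(1, 144), Rational(1, 11881))) = Add(-4116, Rational(1, 1710864)) = Rational(-7041916223, 1710864)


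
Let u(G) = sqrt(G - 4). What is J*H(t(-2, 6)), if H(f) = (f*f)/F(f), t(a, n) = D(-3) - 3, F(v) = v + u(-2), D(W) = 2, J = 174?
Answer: -174/7 - 174*I*sqrt(6)/7 ≈ -24.857 - 60.887*I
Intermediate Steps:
u(G) = sqrt(-4 + G)
F(v) = v + I*sqrt(6) (F(v) = v + sqrt(-4 - 2) = v + sqrt(-6) = v + I*sqrt(6))
t(a, n) = -1 (t(a, n) = 2 - 3 = -1)
H(f) = f**2/(f + I*sqrt(6)) (H(f) = (f*f)/(f + I*sqrt(6)) = f**2/(f + I*sqrt(6)))
J*H(t(-2, 6)) = 174*((-1)**2/(-1 + I*sqrt(6))) = 174*(1/(-1 + I*sqrt(6))) = 174/(-1 + I*sqrt(6))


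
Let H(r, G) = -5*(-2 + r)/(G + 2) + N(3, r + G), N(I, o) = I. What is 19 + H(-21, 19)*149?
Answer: 26921/21 ≈ 1282.0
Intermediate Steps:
H(r, G) = 3 - 5*(-2 + r)/(2 + G) (H(r, G) = -5*(-2 + r)/(G + 2) + 3 = -5*(-2 + r)/(2 + G) + 3 = 3 - 5*(-2 + r)/(2 + G))
19 + H(-21, 19)*149 = 19 + ((16 - 5*(-21) + 3*19)/(2 + 19))*149 = 19 + ((16 + 105 + 57)/21)*149 = 19 + ((1/21)*178)*149 = 19 + (178/21)*149 = 19 + 26522/21 = 26921/21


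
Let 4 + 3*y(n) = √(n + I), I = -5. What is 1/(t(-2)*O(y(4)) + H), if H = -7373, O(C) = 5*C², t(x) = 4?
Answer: -594513/4363552849 + 1440*I/4363552849 ≈ -0.00013625 + 3.3001e-7*I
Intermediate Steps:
y(n) = -4/3 + √(-5 + n)/3 (y(n) = -4/3 + √(n - 5)/3 = -4/3 + √(-5 + n)/3)
1/(t(-2)*O(y(4)) + H) = 1/(4*(5*(-4/3 + √(-5 + 4)/3)²) - 7373) = 1/(4*(5*(-4/3 + √(-1)/3)²) - 7373) = 1/(4*(5*(-4/3 + I/3)²) - 7373) = 1/(20*(-4/3 + I/3)² - 7373) = 1/(-7373 + 20*(-4/3 + I/3)²)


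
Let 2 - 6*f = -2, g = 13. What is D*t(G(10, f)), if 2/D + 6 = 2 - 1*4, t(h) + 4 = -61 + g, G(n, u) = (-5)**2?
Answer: 13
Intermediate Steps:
f = 2/3 (f = 1/3 - 1/6*(-2) = 1/3 + 1/3 = 2/3 ≈ 0.66667)
G(n, u) = 25
t(h) = -52 (t(h) = -4 + (-61 + 13) = -4 - 48 = -52)
D = -1/4 (D = 2/(-6 + (2 - 1*4)) = 2/(-6 + (2 - 4)) = 2/(-6 - 2) = 2/(-8) = 2*(-1/8) = -1/4 ≈ -0.25000)
D*t(G(10, f)) = -1/4*(-52) = 13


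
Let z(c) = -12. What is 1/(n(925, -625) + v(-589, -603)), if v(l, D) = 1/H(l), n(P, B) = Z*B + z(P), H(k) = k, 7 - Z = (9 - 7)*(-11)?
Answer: -589/10682694 ≈ -5.5136e-5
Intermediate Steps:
Z = 29 (Z = 7 - (9 - 7)*(-11) = 7 - 2*(-11) = 7 - 1*(-22) = 7 + 22 = 29)
n(P, B) = -12 + 29*B (n(P, B) = 29*B - 12 = -12 + 29*B)
v(l, D) = 1/l
1/(n(925, -625) + v(-589, -603)) = 1/((-12 + 29*(-625)) + 1/(-589)) = 1/((-12 - 18125) - 1/589) = 1/(-18137 - 1/589) = 1/(-10682694/589) = -589/10682694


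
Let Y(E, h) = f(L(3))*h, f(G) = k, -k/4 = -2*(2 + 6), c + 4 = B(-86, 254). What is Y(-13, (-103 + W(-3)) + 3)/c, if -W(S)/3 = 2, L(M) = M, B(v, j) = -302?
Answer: 3392/153 ≈ 22.170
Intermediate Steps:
W(S) = -6 (W(S) = -3*2 = -6)
c = -306 (c = -4 - 302 = -306)
k = 64 (k = -(-8)*(2 + 6) = -(-8)*8 = -4*(-16) = 64)
f(G) = 64
Y(E, h) = 64*h
Y(-13, (-103 + W(-3)) + 3)/c = (64*((-103 - 6) + 3))/(-306) = (64*(-109 + 3))*(-1/306) = (64*(-106))*(-1/306) = -6784*(-1/306) = 3392/153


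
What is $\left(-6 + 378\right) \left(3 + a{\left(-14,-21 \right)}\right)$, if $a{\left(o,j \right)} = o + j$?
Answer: $-11904$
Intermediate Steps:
$a{\left(o,j \right)} = j + o$
$\left(-6 + 378\right) \left(3 + a{\left(-14,-21 \right)}\right) = \left(-6 + 378\right) \left(3 - 35\right) = 372 \left(3 - 35\right) = 372 \left(-32\right) = -11904$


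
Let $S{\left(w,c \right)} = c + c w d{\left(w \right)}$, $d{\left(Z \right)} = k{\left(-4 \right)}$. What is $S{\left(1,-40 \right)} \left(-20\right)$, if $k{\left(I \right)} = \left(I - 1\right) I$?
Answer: $16800$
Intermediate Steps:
$k{\left(I \right)} = I \left(-1 + I\right)$ ($k{\left(I \right)} = \left(I - 1\right) I = \left(-1 + I\right) I = I \left(-1 + I\right)$)
$d{\left(Z \right)} = 20$ ($d{\left(Z \right)} = - 4 \left(-1 - 4\right) = \left(-4\right) \left(-5\right) = 20$)
$S{\left(w,c \right)} = c + 20 c w$ ($S{\left(w,c \right)} = c + c w 20 = c + 20 c w$)
$S{\left(1,-40 \right)} \left(-20\right) = - 40 \left(1 + 20 \cdot 1\right) \left(-20\right) = - 40 \left(1 + 20\right) \left(-20\right) = \left(-40\right) 21 \left(-20\right) = \left(-840\right) \left(-20\right) = 16800$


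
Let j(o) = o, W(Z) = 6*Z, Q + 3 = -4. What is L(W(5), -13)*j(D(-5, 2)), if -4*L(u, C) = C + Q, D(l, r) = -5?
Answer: -25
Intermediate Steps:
Q = -7 (Q = -3 - 4 = -7)
L(u, C) = 7/4 - C/4 (L(u, C) = -(C - 7)/4 = -(-7 + C)/4 = 7/4 - C/4)
L(W(5), -13)*j(D(-5, 2)) = (7/4 - ¼*(-13))*(-5) = (7/4 + 13/4)*(-5) = 5*(-5) = -25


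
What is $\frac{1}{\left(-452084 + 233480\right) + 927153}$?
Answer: $\frac{1}{708549} \approx 1.4113 \cdot 10^{-6}$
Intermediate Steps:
$\frac{1}{\left(-452084 + 233480\right) + 927153} = \frac{1}{-218604 + 927153} = \frac{1}{708549}$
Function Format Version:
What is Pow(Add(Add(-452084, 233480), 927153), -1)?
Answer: Rational(1, 708549) ≈ 1.4113e-6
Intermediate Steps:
Pow(Add(Add(-452084, 233480), 927153), -1) = Pow(Add(-218604, 927153), -1) = Pow(708549, -1) = Rational(1, 708549)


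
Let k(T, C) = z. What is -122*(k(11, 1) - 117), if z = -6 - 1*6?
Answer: 15738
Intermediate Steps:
z = -12 (z = -6 - 6 = -12)
k(T, C) = -12
-122*(k(11, 1) - 117) = -122*(-12 - 117) = -122*(-129) = 15738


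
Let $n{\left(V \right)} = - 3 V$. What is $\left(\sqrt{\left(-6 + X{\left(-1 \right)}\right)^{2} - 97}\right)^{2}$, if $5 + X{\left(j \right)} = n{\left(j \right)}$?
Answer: $-33$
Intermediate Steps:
$X{\left(j \right)} = -5 - 3 j$
$\left(\sqrt{\left(-6 + X{\left(-1 \right)}\right)^{2} - 97}\right)^{2} = \left(\sqrt{\left(-6 - 2\right)^{2} - 97}\right)^{2} = \left(\sqrt{\left(-8\right)^{2} - 97}\right)^{2} = \left(\sqrt{64 - 97}\right)^{2} = \left(\sqrt{-33}\right)^{2} = \left(i \sqrt{33}\right)^{2} = -33$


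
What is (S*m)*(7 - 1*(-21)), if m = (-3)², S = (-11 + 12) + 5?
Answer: 1512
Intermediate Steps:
S = 6 (S = 1 + 5 = 6)
m = 9
(S*m)*(7 - 1*(-21)) = (6*9)*(7 - 1*(-21)) = 54*(7 + 21) = 54*28 = 1512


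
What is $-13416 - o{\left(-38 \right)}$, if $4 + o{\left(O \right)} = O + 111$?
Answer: $-13485$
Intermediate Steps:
$o{\left(O \right)} = 107 + O$ ($o{\left(O \right)} = -4 + \left(O + 111\right) = -4 + \left(111 + O\right) = 107 + O$)
$-13416 - o{\left(-38 \right)} = -13416 - \left(107 - 38\right) = -13416 - 69 = -13485$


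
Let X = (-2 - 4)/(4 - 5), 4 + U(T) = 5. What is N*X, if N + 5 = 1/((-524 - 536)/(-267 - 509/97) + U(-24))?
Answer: -309866/10769 ≈ -28.774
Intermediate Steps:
U(T) = 1 (U(T) = -4 + 5 = 1)
X = 6 (X = -6/(-1) = -6*(-1) = 6)
N = -154933/32307 (N = -5 + 1/((-524 - 536)/(-267 - 509/97) + 1) = -5 + 1/(-1060/(-267 - 509*1/97) + 1) = -5 + 1/(-1060/(-267 - 509/97) + 1) = -5 + 1/(-1060/(-26408/97) + 1) = -5 + 1/(-1060*(-97/26408) + 1) = -5 + 1/(25705/6602 + 1) = -5 + 1/(32307/6602) = -5 + 6602/32307 = -154933/32307 ≈ -4.7956)
N*X = -154933/32307*6 = -309866/10769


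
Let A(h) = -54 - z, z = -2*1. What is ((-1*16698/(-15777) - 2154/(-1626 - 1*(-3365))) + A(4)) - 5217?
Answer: -48188766481/9145401 ≈ -5269.2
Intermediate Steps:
z = -2
A(h) = -52 (A(h) = -54 - 1*(-2) = -54 + 2 = -52)
((-1*16698/(-15777) - 2154/(-1626 - 1*(-3365))) + A(4)) - 5217 = ((-1*16698/(-15777) - 2154/(-1626 - 1*(-3365))) - 52) - 5217 = ((-16698*(-1/15777) - 2154/(-1626 + 3365)) - 52) - 5217 = ((5566/5259 - 2154/1739) - 52) - 5217 = (-1648612/9145401 - 52) - 5217 = -477209464/9145401 - 5217 = -48188766481/9145401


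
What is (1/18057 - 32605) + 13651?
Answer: -342252377/18057 ≈ -18954.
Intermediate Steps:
(1/18057 - 32605) + 13651 = -588748484/18057 + 13651 = -342252377/18057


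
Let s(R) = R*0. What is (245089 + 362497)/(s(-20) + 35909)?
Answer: 607586/35909 ≈ 16.920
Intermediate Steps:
s(R) = 0
(245089 + 362497)/(s(-20) + 35909) = (245089 + 362497)/(0 + 35909) = 607586/35909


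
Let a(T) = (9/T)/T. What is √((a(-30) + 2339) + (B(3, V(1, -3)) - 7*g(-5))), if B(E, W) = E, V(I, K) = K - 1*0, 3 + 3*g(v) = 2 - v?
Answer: √2099409/30 ≈ 48.298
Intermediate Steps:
g(v) = -⅓ - v/3 (g(v) = -1 + (2 - v)/3 = -1 + (⅔ - v/3) = -⅓ - v/3)
V(I, K) = K (V(I, K) = K + 0 = K)
a(T) = 9/T²
√((a(-30) + 2339) + (B(3, V(1, -3)) - 7*g(-5))) = √((9/(-30)² + 2339) + (3 - 7*(-⅓ - ⅓*(-5)))) = √((9*(1/900) + 2339) + (3 - 7*(-⅓ + 5/3))) = √((1/100 + 2339) + (3 - 7*4/3)) = √(233901/100 + (3 - 28/3)) = √(233901/100 - 19/3) = √(699803/300) = √2099409/30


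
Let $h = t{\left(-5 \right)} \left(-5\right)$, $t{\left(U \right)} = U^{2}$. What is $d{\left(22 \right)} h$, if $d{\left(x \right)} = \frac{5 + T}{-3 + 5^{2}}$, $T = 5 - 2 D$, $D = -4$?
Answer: $- \frac{1125}{11} \approx -102.27$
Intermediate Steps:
$T = 13$ ($T = 5 - -8 = 5 + 8 = 13$)
$h = -125$ ($h = \left(-5\right)^{2} \left(-5\right) = 25 \left(-5\right) = -125$)
$d{\left(x \right)} = \frac{9}{11}$ ($d{\left(x \right)} = \frac{5 + 13}{-3 + 5^{2}} = \frac{18}{-3 + 25} = \frac{18}{22} = 18 \cdot \frac{1}{22} = \frac{9}{11}$)
$d{\left(22 \right)} h = \frac{9}{11} \left(-125\right) = - \frac{1125}{11}$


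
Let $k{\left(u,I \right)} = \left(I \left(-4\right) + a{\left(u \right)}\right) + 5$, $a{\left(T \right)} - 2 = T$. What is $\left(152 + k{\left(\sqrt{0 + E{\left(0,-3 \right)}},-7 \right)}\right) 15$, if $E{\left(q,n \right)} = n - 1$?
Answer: $2805 + 30 i \approx 2805.0 + 30.0 i$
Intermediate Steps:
$E{\left(q,n \right)} = -1 + n$
$a{\left(T \right)} = 2 + T$
$k{\left(u,I \right)} = 7 + u - 4 I$ ($k{\left(u,I \right)} = \left(I \left(-4\right) + \left(2 + u\right)\right) + 5 = \left(- 4 I + \left(2 + u\right)\right) + 5 = \left(2 + u - 4 I\right) + 5 = 7 + u - 4 I$)
$\left(152 + k{\left(\sqrt{0 + E{\left(0,-3 \right)}},-7 \right)}\right) 15 = \left(152 + \left(7 + \sqrt{0 - 4} - -28\right)\right) 15 = \left(152 + \left(7 + \sqrt{0 - 4} + 28\right)\right) 15 = \left(152 + \left(7 + \sqrt{-4} + 28\right)\right) 15 = \left(152 + \left(7 + 2 i + 28\right)\right) 15 = \left(152 + \left(35 + 2 i\right)\right) 15 = \left(187 + 2 i\right) 15 = 2805 + 30 i$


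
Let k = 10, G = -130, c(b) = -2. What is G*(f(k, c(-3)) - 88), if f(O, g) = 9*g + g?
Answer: 14040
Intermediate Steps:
f(O, g) = 10*g
G*(f(k, c(-3)) - 88) = -130*(10*(-2) - 88) = -130*(-20 - 88) = -130*(-108) = 14040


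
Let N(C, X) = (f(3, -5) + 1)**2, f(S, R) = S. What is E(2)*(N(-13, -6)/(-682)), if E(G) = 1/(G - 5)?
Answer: 8/1023 ≈ 0.0078201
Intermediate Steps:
N(C, X) = 16 (N(C, X) = (3 + 1)**2 = 4**2 = 16)
E(G) = 1/(-5 + G)
E(2)*(N(-13, -6)/(-682)) = (16/(-682))/(-5 + 2) = (16*(-1/682))/(-3) = -1/3*(-8/341) = 8/1023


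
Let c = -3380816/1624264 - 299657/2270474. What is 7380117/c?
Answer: -1134031601464078038/340115704343 ≈ -3.3343e+6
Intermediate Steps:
c = -1020347113029/460981147642 (c = -3380816*1/1624264 - 299657*1/2270474 = -422602/203033 - 299657/2270474 = -1020347113029/460981147642 ≈ -2.2134)
7380117/c = 7380117/(-1020347113029/460981147642) = 7380117*(-460981147642/1020347113029) = -1134031601464078038/340115704343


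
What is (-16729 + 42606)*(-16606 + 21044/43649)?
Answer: -18756018347250/43649 ≈ -4.2970e+8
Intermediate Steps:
(-16729 + 42606)*(-16606 + 21044/43649) = 25877*(-16606 + 21044*(1/43649)) = 25877*(-16606 + 21044/43649) = 25877*(-724814250/43649) = -18756018347250/43649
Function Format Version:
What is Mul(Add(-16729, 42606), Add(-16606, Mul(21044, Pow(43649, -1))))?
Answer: Rational(-18756018347250, 43649) ≈ -4.2970e+8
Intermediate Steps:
Mul(Add(-16729, 42606), Add(-16606, Mul(21044, Pow(43649, -1)))) = Mul(25877, Add(-16606, Mul(21044, Rational(1, 43649)))) = Mul(25877, Add(-16606, Rational(21044, 43649))) = Mul(25877, Rational(-724814250, 43649)) = Rational(-18756018347250, 43649)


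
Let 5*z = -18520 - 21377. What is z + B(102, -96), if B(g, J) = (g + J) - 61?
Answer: -40172/5 ≈ -8034.4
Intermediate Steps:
z = -39897/5 (z = (-18520 - 21377)/5 = (⅕)*(-39897) = -39897/5 ≈ -7979.4)
B(g, J) = -61 + J + g (B(g, J) = (J + g) - 61 = -61 + J + g)
z + B(102, -96) = -39897/5 + (-61 - 96 + 102) = -39897/5 - 55 = -40172/5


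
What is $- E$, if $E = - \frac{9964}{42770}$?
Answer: $\frac{106}{455} \approx 0.23297$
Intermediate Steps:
$E = - \frac{106}{455}$ ($E = \left(-9964\right) \frac{1}{42770} = - \frac{106}{455} \approx -0.23297$)
$- E = \left(-1\right) \left(- \frac{106}{455}\right) = \frac{106}{455}$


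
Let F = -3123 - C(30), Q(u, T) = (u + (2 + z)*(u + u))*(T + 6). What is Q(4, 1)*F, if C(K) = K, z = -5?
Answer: 441420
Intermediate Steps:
Q(u, T) = -5*u*(6 + T) (Q(u, T) = (u + (2 - 5)*(u + u))*(T + 6) = (u - 6*u)*(6 + T) = (-5*u)*(6 + T) = -5*u*(6 + T))
F = -3153 (F = -3123 - 1*30 = -3123 - 30 = -3153)
Q(4, 1)*F = (5*4*(-6 - 1*1))*(-3153) = (5*4*(-6 - 1))*(-3153) = (5*4*(-7))*(-3153) = -140*(-3153) = 441420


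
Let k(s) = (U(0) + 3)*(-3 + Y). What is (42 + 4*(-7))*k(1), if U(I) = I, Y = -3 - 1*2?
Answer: -336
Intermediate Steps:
Y = -5 (Y = -3 - 2 = -5)
k(s) = -24 (k(s) = (0 + 3)*(-3 - 5) = 3*(-8) = -24)
(42 + 4*(-7))*k(1) = (42 + 4*(-7))*(-24) = (42 - 28)*(-24) = 14*(-24) = -336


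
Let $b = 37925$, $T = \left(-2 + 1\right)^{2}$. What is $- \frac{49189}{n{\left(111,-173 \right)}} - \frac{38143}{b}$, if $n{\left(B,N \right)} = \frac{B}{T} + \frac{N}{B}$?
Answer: $- \frac{207533064739}{460712900} \approx -450.46$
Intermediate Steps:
$T = 1$ ($T = \left(-1\right)^{2} = 1$)
$n{\left(B,N \right)} = B + \frac{N}{B}$ ($n{\left(B,N \right)} = \frac{B}{1} + \frac{N}{B} = B 1 + \frac{N}{B} = B + \frac{N}{B}$)
$- \frac{49189}{n{\left(111,-173 \right)}} - \frac{38143}{b} = - \frac{49189}{111 - \frac{173}{111}} - \frac{38143}{37925} = - \frac{49189}{\frac{12148}{111}} - \frac{38143}{37925} = \left(-49189\right) \frac{111}{12148} - \frac{38143}{37925} = - \frac{5459979}{12148} - \frac{38143}{37925} = - \frac{207533064739}{460712900}$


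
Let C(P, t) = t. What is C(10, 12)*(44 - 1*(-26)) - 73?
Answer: 767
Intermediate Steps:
C(10, 12)*(44 - 1*(-26)) - 73 = 12*(44 - 1*(-26)) - 73 = 12*(44 + 26) - 73 = 12*70 - 73 = 840 - 73 = 767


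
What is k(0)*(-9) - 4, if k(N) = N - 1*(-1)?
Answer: -13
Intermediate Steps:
k(N) = 1 + N (k(N) = N + 1 = 1 + N)
k(0)*(-9) - 4 = (1 + 0)*(-9) - 4 = 1*(-9) - 4 = -9 - 4 = -13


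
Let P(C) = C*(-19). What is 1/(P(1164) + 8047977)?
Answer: 1/8025861 ≈ 1.2460e-7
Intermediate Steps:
P(C) = -19*C
1/(P(1164) + 8047977) = 1/(-19*1164 + 8047977) = 1/(-22116 + 8047977) = 1/8025861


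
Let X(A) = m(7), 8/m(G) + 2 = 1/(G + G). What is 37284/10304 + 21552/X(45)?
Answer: -13374471/2576 ≈ -5192.0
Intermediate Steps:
m(G) = 8/(-2 + 1/(2*G)) (m(G) = 8/(-2 + 1/(G + G)) = 8/(-2 + 1/(2*G)))
X(A) = -112/27 (X(A) = -16*7/(-1 + 4*7) = -16*7/(-1 + 28) = -16*7/27 = -16*7*1/27 = -112/27)
37284/10304 + 21552/X(45) = 37284/10304 + 21552/(-112/27) = 37284*(1/10304) + 21552*(-27/112) = 9321/2576 - 36369/7 = -13374471/2576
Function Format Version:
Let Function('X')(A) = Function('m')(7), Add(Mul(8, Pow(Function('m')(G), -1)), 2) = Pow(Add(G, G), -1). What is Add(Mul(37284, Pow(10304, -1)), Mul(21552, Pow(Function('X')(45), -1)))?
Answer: Rational(-13374471, 2576) ≈ -5192.0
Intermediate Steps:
Function('m')(G) = Mul(8, Pow(Add(-2, Mul(Rational(1, 2), Pow(G, -1))), -1)) (Function('m')(G) = Mul(8, Pow(Add(-2, Pow(Add(G, G), -1)), -1)) = Mul(8, Pow(Add(-2, Pow(Mul(2, G), -1)), -1)) = Mul(8, Pow(Add(-2, Mul(Rational(1, 2), Pow(G, -1))), -1)))
Function('X')(A) = Rational(-112, 27) (Function('X')(A) = Mul(-16, 7, Pow(Add(-1, Mul(4, 7)), -1)) = Mul(-16, 7, Pow(Add(-1, 28), -1)) = Mul(-16, 7, Pow(27, -1)) = Mul(-16, 7, Rational(1, 27)) = Rational(-112, 27))
Add(Mul(37284, Pow(10304, -1)), Mul(21552, Pow(Function('X')(45), -1))) = Add(Mul(37284, Pow(10304, -1)), Mul(21552, Pow(Rational(-112, 27), -1))) = Add(Mul(37284, Rational(1, 10304)), Mul(21552, Rational(-27, 112))) = Add(Rational(9321, 2576), Rational(-36369, 7)) = Rational(-13374471, 2576)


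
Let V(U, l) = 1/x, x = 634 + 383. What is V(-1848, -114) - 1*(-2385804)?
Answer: 2426362669/1017 ≈ 2.3858e+6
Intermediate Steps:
x = 1017
V(U, l) = 1/1017
V(-1848, -114) - 1*(-2385804) = 1/1017 - 1*(-2385804) = 1/1017 + 2385804 = 2426362669/1017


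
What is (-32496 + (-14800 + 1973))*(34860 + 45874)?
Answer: -3659107082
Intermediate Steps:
(-32496 + (-14800 + 1973))*(34860 + 45874) = (-32496 - 12827)*80734 = -45323*80734 = -3659107082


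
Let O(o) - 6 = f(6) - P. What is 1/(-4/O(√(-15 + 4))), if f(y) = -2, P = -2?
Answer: -3/2 ≈ -1.5000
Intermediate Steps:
O(o) = 6 (O(o) = 6 + (-2 - 1*(-2)) = 6 + (-2 + 2) = 6 + 0 = 6)
1/(-4/O(√(-15 + 4))) = 1/(-4/6) = 1/(-4*⅙) = 1/(-⅔) = -3/2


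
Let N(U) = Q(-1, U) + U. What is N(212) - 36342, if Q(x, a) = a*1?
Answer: -35918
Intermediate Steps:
Q(x, a) = a
N(U) = 2*U (N(U) = U + U = 2*U)
N(212) - 36342 = 2*212 - 36342 = 424 - 36342 = -35918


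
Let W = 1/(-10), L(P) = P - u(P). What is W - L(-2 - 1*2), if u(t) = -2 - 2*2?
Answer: -21/10 ≈ -2.1000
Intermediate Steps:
u(t) = -6 (u(t) = -2 - 4 = -6)
L(P) = 6 + P (L(P) = P - 1*(-6) = P + 6 = 6 + P)
W = -1/10 ≈ -0.10000
W - L(-2 - 1*2) = -1/10 - (6 + (-2 - 1*2)) = -1/10 - (6 + (-2 - 2)) = -1/10 - (6 - 4) = -1/10 - 1*2 = -1/10 - 2 = -21/10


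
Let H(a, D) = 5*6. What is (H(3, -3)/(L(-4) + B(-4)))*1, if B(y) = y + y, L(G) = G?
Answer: -5/2 ≈ -2.5000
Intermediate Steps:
H(a, D) = 30
B(y) = 2*y
(H(3, -3)/(L(-4) + B(-4)))*1 = (30/(-4 + 2*(-4)))*1 = (30/(-4 - 8))*1 = (30/(-12))*1 = -1/12*30*1 = -5/2*1 = -5/2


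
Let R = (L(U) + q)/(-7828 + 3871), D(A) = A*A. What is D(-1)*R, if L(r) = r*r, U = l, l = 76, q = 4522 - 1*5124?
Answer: -5174/3957 ≈ -1.3076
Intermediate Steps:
q = -602 (q = 4522 - 5124 = -602)
U = 76
L(r) = r²
D(A) = A²
R = -5174/3957 (R = (76² - 602)/(-7828 + 3871) = (5776 - 602)/(-3957) = 5174*(-1/3957) = -5174/3957 ≈ -1.3076)
D(-1)*R = (-1)²*(-5174/3957) = 1*(-5174/3957) = -5174/3957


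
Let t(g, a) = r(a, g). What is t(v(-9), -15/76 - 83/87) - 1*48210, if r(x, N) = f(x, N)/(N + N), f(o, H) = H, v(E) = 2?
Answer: -96419/2 ≈ -48210.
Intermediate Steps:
r(x, N) = ½ (r(x, N) = N/(N + N) = N/((2*N)) = N*(1/(2*N)) = ½)
t(g, a) = ½
t(v(-9), -15/76 - 83/87) - 1*48210 = ½ - 1*48210 = ½ - 48210 = -96419/2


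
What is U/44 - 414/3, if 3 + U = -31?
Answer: -3053/22 ≈ -138.77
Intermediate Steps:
U = -34 (U = -3 - 31 = -34)
U/44 - 414/3 = -34/44 - 414/3 = -34*1/44 - 414*⅓ = -17/22 - 138 = -3053/22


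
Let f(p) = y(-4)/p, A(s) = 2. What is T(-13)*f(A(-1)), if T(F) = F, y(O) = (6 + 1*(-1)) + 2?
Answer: -91/2 ≈ -45.500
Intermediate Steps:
y(O) = 7 (y(O) = (6 - 1) + 2 = 5 + 2 = 7)
f(p) = 7/p
T(-13)*f(A(-1)) = -91/2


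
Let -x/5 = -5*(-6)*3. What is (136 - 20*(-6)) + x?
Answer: -194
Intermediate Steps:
x = -450 (x = -5*(-5*(-6))*3 = -150*3 = -5*90 = -450)
(136 - 20*(-6)) + x = (136 - 20*(-6)) - 450 = (136 + 120) - 450 = 256 - 450 = -194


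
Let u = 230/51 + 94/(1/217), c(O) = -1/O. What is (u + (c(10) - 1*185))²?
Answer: 106314225752641/260100 ≈ 4.0874e+8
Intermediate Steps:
u = 1040528/51 (u = 230*(1/51) + 94/(1/217) = 230/51 + 94*217 = 230/51 + 20398 = 1040528/51 ≈ 20403.)
(u + (c(10) - 1*185))² = (1040528/51 + (-1/10 - 1*185))² = (1040528/51 + (-1*⅒ - 185))² = (1040528/51 + (-⅒ - 185))² = (1040528/51 - 1851/10)² = (10310879/510)² = 106314225752641/260100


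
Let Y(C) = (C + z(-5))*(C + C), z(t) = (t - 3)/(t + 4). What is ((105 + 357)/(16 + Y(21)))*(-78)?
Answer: -18018/617 ≈ -29.203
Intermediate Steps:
z(t) = (-3 + t)/(4 + t)
Y(C) = 2*C*(8 + C) (Y(C) = (C + (-3 - 5)/(4 - 5))*(C + C) = (C - 8/(-1))*(2*C) = (C - 1*(-8))*(2*C) = (C + 8)*(2*C) = (8 + C)*(2*C) = 2*C*(8 + C))
((105 + 357)/(16 + Y(21)))*(-78) = ((105 + 357)/(16 + 2*21*(8 + 21)))*(-78) = (462/(16 + 2*21*29))*(-78) = (462/(16 + 1218))*(-78) = (462/1234)*(-78) = (462*(1/1234))*(-78) = (231/617)*(-78) = -18018/617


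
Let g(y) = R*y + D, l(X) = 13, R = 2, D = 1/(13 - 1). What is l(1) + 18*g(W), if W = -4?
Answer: -259/2 ≈ -129.50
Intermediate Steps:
D = 1/12 ≈ 0.083333
g(y) = 1/12 + 2*y (g(y) = 2*y + 1/12 = 1/12 + 2*y)
l(1) + 18*g(W) = 13 + 18*(1/12 + 2*(-4)) = 13 + 18*(1/12 - 8) = 13 + 18*(-95/12) = 13 - 285/2 = -259/2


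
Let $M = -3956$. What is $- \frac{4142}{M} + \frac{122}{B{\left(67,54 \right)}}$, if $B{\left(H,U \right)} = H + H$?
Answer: $\frac{259415}{132526} \approx 1.9575$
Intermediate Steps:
$B{\left(H,U \right)} = 2 H$
$- \frac{4142}{M} + \frac{122}{B{\left(67,54 \right)}} = - \frac{4142}{-3956} + \frac{122}{2 \cdot 67} = \left(-4142\right) \left(- \frac{1}{3956}\right) + \frac{122}{134} = \frac{2071}{1978} + 122 \cdot \frac{1}{134} = \frac{2071}{1978} + \frac{61}{67} = \frac{259415}{132526}$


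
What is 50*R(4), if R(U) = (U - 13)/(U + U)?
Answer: -225/4 ≈ -56.250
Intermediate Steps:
R(U) = (-13 + U)/(2*U) (R(U) = (-13 + U)/((2*U)) = (-13 + U)*(1/(2*U)) = (-13 + U)/(2*U))
50*R(4) = 50*((1/2)*(-13 + 4)/4) = 50*((1/2)*(1/4)*(-9)) = 50*(-9/8) = -225/4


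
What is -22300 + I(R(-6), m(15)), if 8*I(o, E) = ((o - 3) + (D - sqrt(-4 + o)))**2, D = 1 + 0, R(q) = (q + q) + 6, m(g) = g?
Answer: -89173/4 + 2*I*sqrt(10) ≈ -22293.0 + 6.3246*I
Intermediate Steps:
R(q) = 6 + 2*q (R(q) = 2*q + 6 = 6 + 2*q)
D = 1
I(o, E) = (-2 + o - sqrt(-4 + o))**2/8 (I(o, E) = ((o - 3) + (1 - sqrt(-4 + o)))**2/8 = ((-3 + o) + (1 - sqrt(-4 + o)))**2/8 = (-2 + o - sqrt(-4 + o))**2/8)
-22300 + I(R(-6), m(15)) = -22300 + (-2 + (6 + 2*(-6)) - sqrt(-4 + (6 + 2*(-6))))**2/8 = -22300 + (-2 + (6 - 12) - sqrt(-4 + (6 - 12)))**2/8 = -22300 + (-2 - 6 - sqrt(-4 - 6))**2/8 = -22300 + (-2 - 6 - sqrt(-10))**2/8 = -22300 + (-2 - 6 - I*sqrt(10))**2/8 = -22300 + (-8 - I*sqrt(10))**2/8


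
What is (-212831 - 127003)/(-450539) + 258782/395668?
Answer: 125526411305/89131932526 ≈ 1.4083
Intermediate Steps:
(-212831 - 127003)/(-450539) + 258782/395668 = -339834*(-1/450539) + 258782*(1/395668) = 339834/450539 + 129391/197834 = 125526411305/89131932526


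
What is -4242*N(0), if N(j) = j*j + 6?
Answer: -25452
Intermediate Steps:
N(j) = 6 + j² (N(j) = j² + 6 = 6 + j²)
-4242*N(0) = -4242*(6 + 0²) = -4242*(6 + 0) = -4242*6 = -25452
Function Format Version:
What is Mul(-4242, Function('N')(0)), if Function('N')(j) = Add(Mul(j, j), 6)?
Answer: -25452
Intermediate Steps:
Function('N')(j) = Add(6, Pow(j, 2)) (Function('N')(j) = Add(Pow(j, 2), 6) = Add(6, Pow(j, 2)))
Mul(-4242, Function('N')(0)) = Mul(-4242, Add(6, Pow(0, 2))) = Mul(-4242, Add(6, 0)) = Mul(-4242, 6) = -25452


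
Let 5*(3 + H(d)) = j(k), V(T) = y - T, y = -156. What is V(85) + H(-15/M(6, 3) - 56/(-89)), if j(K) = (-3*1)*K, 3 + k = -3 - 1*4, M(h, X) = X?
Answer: -238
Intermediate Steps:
V(T) = -156 - T
k = -10 (k = -3 + (-3 - 1*4) = -3 + (-3 - 4) = -3 - 7 = -10)
j(K) = -3*K
H(d) = 3 (H(d) = -3 + (-3*(-10))/5 = -3 + (⅕)*30 = -3 + 6 = 3)
V(85) + H(-15/M(6, 3) - 56/(-89)) = (-156 - 1*85) + 3 = (-156 - 85) + 3 = -241 + 3 = -238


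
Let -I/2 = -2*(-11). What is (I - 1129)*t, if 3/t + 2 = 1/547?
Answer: 1924893/1093 ≈ 1761.1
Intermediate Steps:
I = -44 (I = -(-4)*(-11) = -2*22 = -44)
t = -1641/1093 (t = 3/(-2 + 1/547) = 3/(-1093/547) = 3*(-547/1093) = -1641/1093 ≈ -1.5014)
(I - 1129)*t = (-44 - 1129)*(-1641/1093) = -1173*(-1641/1093) = 1924893/1093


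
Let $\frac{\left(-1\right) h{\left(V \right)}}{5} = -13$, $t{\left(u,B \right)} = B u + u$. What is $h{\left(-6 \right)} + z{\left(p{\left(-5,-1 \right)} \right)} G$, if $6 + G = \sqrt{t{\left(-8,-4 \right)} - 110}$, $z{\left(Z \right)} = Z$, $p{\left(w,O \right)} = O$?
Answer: $71 - i \sqrt{86} \approx 71.0 - 9.2736 i$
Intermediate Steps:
$t{\left(u,B \right)} = u + B u$
$h{\left(V \right)} = 65$ ($h{\left(V \right)} = \left(-5\right) \left(-13\right) = 65$)
$G = -6 + i \sqrt{86}$ ($G = -6 + \sqrt{- 8 \left(1 - 4\right) - 110} = -6 + \sqrt{\left(-8\right) \left(-3\right) - 110} = -6 + \sqrt{24 - 110} = -6 + \sqrt{-86} = -6 + i \sqrt{86} \approx -6.0 + 9.2736 i$)
$h{\left(-6 \right)} + z{\left(p{\left(-5,-1 \right)} \right)} G = 65 - \left(-6 + i \sqrt{86}\right) = 65 + \left(6 - i \sqrt{86}\right) = 71 - i \sqrt{86}$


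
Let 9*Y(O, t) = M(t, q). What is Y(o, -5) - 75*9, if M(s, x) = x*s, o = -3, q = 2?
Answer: -6085/9 ≈ -676.11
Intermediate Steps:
M(s, x) = s*x
Y(O, t) = 2*t/9 (Y(O, t) = (t*2)/9 = (2*t)/9 = 2*t/9)
Y(o, -5) - 75*9 = (2/9)*(-5) - 75*9 = -10/9 - 675 = -6085/9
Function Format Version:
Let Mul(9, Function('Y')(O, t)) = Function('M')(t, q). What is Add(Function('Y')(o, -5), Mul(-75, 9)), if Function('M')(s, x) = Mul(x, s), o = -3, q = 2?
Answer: Rational(-6085, 9) ≈ -676.11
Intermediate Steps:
Function('M')(s, x) = Mul(s, x)
Function('Y')(O, t) = Mul(Rational(2, 9), t) (Function('Y')(O, t) = Mul(Rational(1, 9), Mul(t, 2)) = Mul(Rational(1, 9), Mul(2, t)) = Mul(Rational(2, 9), t))
Add(Function('Y')(o, -5), Mul(-75, 9)) = Add(Mul(Rational(2, 9), -5), Mul(-75, 9)) = Add(Rational(-10, 9), -675) = Rational(-6085, 9)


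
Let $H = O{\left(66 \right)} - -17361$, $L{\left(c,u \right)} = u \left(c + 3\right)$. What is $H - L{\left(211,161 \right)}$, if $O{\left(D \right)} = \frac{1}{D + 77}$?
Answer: $- \frac{2444298}{143} \approx -17093.0$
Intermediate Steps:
$O{\left(D \right)} = \frac{1}{77 + D}$
$L{\left(c,u \right)} = u \left(3 + c\right)$
$H = \frac{2482624}{143}$ ($H = \frac{1}{77 + 66} - -17361 = \frac{1}{143} + 17361 = \frac{2482624}{143} \approx 17361.0$)
$H - L{\left(211,161 \right)} = \frac{2482624}{143} - 161 \left(3 + 211\right) = \frac{2482624}{143} - 161 \cdot 214 = \frac{2482624}{143} - 34454 = - \frac{2444298}{143}$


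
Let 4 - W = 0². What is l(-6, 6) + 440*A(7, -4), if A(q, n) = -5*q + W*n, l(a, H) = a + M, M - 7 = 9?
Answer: -22430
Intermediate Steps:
M = 16 (M = 7 + 9 = 16)
W = 4 (W = 4 - 1*0² = 4 - 1*0 = 4 + 0 = 4)
l(a, H) = 16 + a (l(a, H) = a + 16 = 16 + a)
A(q, n) = -5*q + 4*n
l(-6, 6) + 440*A(7, -4) = (16 - 6) + 440*(-5*7 + 4*(-4)) = 10 + 440*(-35 - 16) = 10 + 440*(-51) = 10 - 22440 = -22430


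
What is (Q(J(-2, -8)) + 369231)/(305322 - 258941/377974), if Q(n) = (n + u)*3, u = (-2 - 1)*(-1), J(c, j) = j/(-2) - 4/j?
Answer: 139568222409/115403518687 ≈ 1.2094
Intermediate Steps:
J(c, j) = -4/j - j/2 (J(c, j) = j*(-½) - 4/j = -j/2 - 4/j = -4/j - j/2)
u = 3 (u = -3*(-1) = 3)
Q(n) = 9 + 3*n (Q(n) = (n + 3)*3 = (3 + n)*3 = 9 + 3*n)
(Q(J(-2, -8)) + 369231)/(305322 - 258941/377974) = ((9 + 3*(-4/(-8) - ½*(-8))) + 369231)/(305322 - 258941/377974) = ((9 + 3*(-4*(-⅛) + 4)) + 369231)/(305322 - 258941*1/377974) = ((9 + 3*(½ + 4)) + 369231)/(305322 - 258941/377974) = ((9 + 3*(9/2)) + 369231)/(115403518687/377974) = ((9 + 27/2) + 369231)*(377974/115403518687) = (45/2 + 369231)*(377974/115403518687) = (738507/2)*(377974/115403518687) = 139568222409/115403518687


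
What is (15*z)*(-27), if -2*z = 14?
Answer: 2835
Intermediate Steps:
z = -7 (z = -1/2*14 = -7)
(15*z)*(-27) = (15*(-7))*(-27) = -105*(-27) = 2835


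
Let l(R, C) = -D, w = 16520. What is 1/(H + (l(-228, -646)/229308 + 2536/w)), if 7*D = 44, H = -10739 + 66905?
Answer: 118380255/6648963571744 ≈ 1.7804e-5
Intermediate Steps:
H = 56166
D = 44/7 (D = (⅐)*44 = 44/7 ≈ 6.2857)
l(R, C) = -44/7 (l(R, C) = -1*44/7 = -44/7)
1/(H + (l(-228, -646)/229308 + 2536/w)) = 1/(56166 + (-44/7/229308 + 2536/16520)) = 1/(56166 + (-44/7*1/229308 + 2536*(1/16520))) = 1/(56166 + (-11/401289 + 317/2065)) = 1/(56166 + 18169414/118380255) = 1/(6648963571744/118380255) = 118380255/6648963571744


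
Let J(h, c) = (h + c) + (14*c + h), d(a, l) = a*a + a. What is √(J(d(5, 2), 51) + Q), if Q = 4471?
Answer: 4*√331 ≈ 72.774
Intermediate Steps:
d(a, l) = a + a² (d(a, l) = a² + a = a + a²)
J(h, c) = 2*h + 15*c (J(h, c) = (c + h) + (h + 14*c) = 2*h + 15*c)
√(J(d(5, 2), 51) + Q) = √((2*(5*(1 + 5)) + 15*51) + 4471) = √((2*(5*6) + 765) + 4471) = √((2*30 + 765) + 4471) = √((60 + 765) + 4471) = √(825 + 4471) = √5296 = 4*√331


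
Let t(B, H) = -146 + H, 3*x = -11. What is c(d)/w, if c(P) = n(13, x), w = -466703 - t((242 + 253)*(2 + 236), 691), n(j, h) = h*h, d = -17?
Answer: -121/4205232 ≈ -2.8774e-5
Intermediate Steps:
x = -11/3 (x = (⅓)*(-11) = -11/3 ≈ -3.6667)
n(j, h) = h²
w = -467248 (w = -466703 - (-146 + 691) = -466703 - 1*545 = -466703 - 545 = -467248)
c(P) = 121/9 (c(P) = (-11/3)² = 121/9)
c(d)/w = (121/9)/(-467248) = (121/9)*(-1/467248) = -121/4205232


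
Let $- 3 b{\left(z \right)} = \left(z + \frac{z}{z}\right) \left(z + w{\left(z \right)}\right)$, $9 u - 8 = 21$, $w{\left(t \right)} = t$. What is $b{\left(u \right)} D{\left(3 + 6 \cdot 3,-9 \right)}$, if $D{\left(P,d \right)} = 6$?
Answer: $- \frac{4408}{81} \approx -54.42$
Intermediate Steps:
$u = \frac{29}{9}$ ($u = \frac{8}{9} + \frac{1}{9} \cdot 21 = \frac{8}{9} + \frac{7}{3} = \frac{29}{9} \approx 3.2222$)
$b{\left(z \right)} = - \frac{2 z \left(1 + z\right)}{3}$ ($b{\left(z \right)} = - \frac{\left(z + \frac{z}{z}\right) \left(z + z\right)}{3} = - \frac{\left(z + 1\right) 2 z}{3} = - \frac{\left(1 + z\right) 2 z}{3} = - \frac{2 z \left(1 + z\right)}{3}$)
$b{\left(u \right)} D{\left(3 + 6 \cdot 3,-9 \right)} = \frac{2}{3} \cdot \frac{29}{9} \left(-1 - \frac{29}{9}\right) 6 = \frac{2}{3} \cdot \frac{29}{9} \left(- \frac{38}{9}\right) 6 = \left(- \frac{2204}{243}\right) 6 = - \frac{4408}{81}$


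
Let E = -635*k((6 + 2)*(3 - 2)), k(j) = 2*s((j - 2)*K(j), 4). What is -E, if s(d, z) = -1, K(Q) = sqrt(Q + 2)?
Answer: -1270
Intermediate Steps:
K(Q) = sqrt(2 + Q)
k(j) = -2 (k(j) = 2*(-1) = -2)
E = 1270 (E = -635*(-2) = 1270)
-E = -1*1270 = -1270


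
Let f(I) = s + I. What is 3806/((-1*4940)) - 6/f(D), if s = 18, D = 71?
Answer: -184187/219830 ≈ -0.83786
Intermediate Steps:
f(I) = 18 + I
3806/((-1*4940)) - 6/f(D) = 3806/((-1*4940)) - 6/(18 + 71) = 3806/(-4940) - 6/89 = 3806*(-1/4940) - 6*1/89 = -1903/2470 - 6/89 = -184187/219830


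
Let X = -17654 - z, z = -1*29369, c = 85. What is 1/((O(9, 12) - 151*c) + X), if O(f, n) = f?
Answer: -1/1111 ≈ -0.00090009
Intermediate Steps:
z = -29369
X = 11715 (X = -17654 - 1*(-29369) = -17654 + 29369 = 11715)
1/((O(9, 12) - 151*c) + X) = 1/((9 - 151*85) + 11715) = 1/((9 - 12835) + 11715) = 1/(-12826 + 11715) = 1/(-1111) = -1/1111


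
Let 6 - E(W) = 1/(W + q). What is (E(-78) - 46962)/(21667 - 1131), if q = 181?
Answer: -4836469/2115208 ≈ -2.2865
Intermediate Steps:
E(W) = 6 - 1/(181 + W) (E(W) = 6 - 1/(W + 181) = 6 - 1/(181 + W))
(E(-78) - 46962)/(21667 - 1131) = ((1085 + 6*(-78))/(181 - 78) - 46962)/(21667 - 1131) = ((1085 - 468)/103 - 46962)/20536 = ((1/103)*617 - 46962)*(1/20536) = (617/103 - 46962)*(1/20536) = -4836469/103*1/20536 = -4836469/2115208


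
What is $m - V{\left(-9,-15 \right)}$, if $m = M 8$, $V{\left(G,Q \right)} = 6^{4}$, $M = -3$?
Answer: $-1320$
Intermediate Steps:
$V{\left(G,Q \right)} = 1296$
$m = -24$ ($m = \left(-3\right) 8 = -24$)
$m - V{\left(-9,-15 \right)} = -24 - 1296 = -1320$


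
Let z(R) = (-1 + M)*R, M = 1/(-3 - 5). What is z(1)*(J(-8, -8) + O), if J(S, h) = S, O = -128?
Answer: 153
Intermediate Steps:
M = -1/8 (M = 1/(-8) = -1/8 ≈ -0.12500)
z(R) = -9*R/8 (z(R) = (-1 - 1/8)*R = -9*R/8)
z(1)*(J(-8, -8) + O) = (-9/8*1)*(-8 - 128) = -9/8*(-136) = 153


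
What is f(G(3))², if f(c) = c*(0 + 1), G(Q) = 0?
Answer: 0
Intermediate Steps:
f(c) = c (f(c) = c*1 = c)
f(G(3))² = 0² = 0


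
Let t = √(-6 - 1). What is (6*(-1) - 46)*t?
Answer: -52*I*√7 ≈ -137.58*I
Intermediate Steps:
t = I*√7 (t = √(-7) = I*√7 ≈ 2.6458*I)
(6*(-1) - 46)*t = (6*(-1) - 46)*(I*√7) = (-6 - 46)*(I*√7) = -52*I*√7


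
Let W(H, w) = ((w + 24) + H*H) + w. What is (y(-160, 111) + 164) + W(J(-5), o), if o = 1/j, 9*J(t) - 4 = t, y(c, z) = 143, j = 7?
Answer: 187846/567 ≈ 331.30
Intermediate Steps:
J(t) = 4/9 + t/9
o = ⅐ (o = 1/7 = ⅐ ≈ 0.14286)
W(H, w) = 24 + H² + 2*w (W(H, w) = ((24 + w) + H²) + w = (24 + w + H²) + w = 24 + H² + 2*w)
(y(-160, 111) + 164) + W(J(-5), o) = (143 + 164) + (24 + (4/9 + (⅑)*(-5))² + 2*(⅐)) = 307 + (24 + (4/9 - 5/9)² + 2/7) = 307 + (24 + (-⅑)² + 2/7) = 307 + (24 + 1/81 + 2/7) = 307 + 13777/567 = 187846/567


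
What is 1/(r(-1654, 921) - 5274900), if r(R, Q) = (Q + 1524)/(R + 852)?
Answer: -802/4230472245 ≈ -1.8958e-7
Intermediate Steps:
r(R, Q) = (1524 + Q)/(852 + R)
1/(r(-1654, 921) - 5274900) = 1/((1524 + 921)/(852 - 1654) - 5274900) = 1/(2445/(-802) - 5274900) = 1/(-1/802*2445 - 5274900) = 1/(-2445/802 - 5274900) = 1/(-4230472245/802) = -802/4230472245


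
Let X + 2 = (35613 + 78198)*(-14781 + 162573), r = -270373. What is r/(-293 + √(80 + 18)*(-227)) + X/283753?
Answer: 83473647305441213/1408547905729 + 429622697*√2/4963993 ≈ 59385.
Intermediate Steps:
X = 16820355310 (X = -2 + (35613 + 78198)*(-14781 + 162573) = -2 + 113811*147792 = -2 + 16820355312 = 16820355310)
r/(-293 + √(80 + 18)*(-227)) + X/283753 = -270373/(-293 + √(80 + 18)*(-227)) + 16820355310/283753 = -270373/(-293 + √98*(-227)) + 16820355310*(1/283753) = -270373/(-293 + (7*√2)*(-227)) + 16820355310/283753 = -270373/(-293 - 1589*√2) + 16820355310/283753 = 16820355310/283753 - 270373/(-293 - 1589*√2)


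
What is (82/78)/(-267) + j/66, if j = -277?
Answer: -962369/229086 ≈ -4.2009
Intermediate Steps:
(82/78)/(-267) + j/66 = (82/78)/(-267) - 277/66 = (82*(1/78))*(-1/267) - 277*1/66 = (41/39)*(-1/267) - 277/66 = -41/10413 - 277/66 = -962369/229086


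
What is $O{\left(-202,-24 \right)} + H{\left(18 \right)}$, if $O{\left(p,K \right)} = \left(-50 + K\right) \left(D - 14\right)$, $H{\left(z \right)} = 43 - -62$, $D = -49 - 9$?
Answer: $5433$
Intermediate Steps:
$D = -58$ ($D = -49 - 9 = -58$)
$H{\left(z \right)} = 105$ ($H{\left(z \right)} = 43 + 62 = 105$)
$O{\left(p,K \right)} = 3600 - 72 K$ ($O{\left(p,K \right)} = \left(-50 + K\right) \left(-58 - 14\right) = \left(-50 + K\right) \left(-72\right) = 3600 - 72 K$)
$O{\left(-202,-24 \right)} + H{\left(18 \right)} = \left(3600 - -1728\right) + 105 = \left(3600 + 1728\right) + 105 = 5328 + 105 = 5433$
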